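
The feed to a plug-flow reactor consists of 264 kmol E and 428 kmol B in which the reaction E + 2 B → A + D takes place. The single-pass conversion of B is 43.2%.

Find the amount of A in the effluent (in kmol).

B reacted = 0.432 × 428 = 184.9 kmol; ν_B = −2, so ξ = 184.9/2 = 92.45 kmol.
Outlet amounts (n = n₀ + ν ξ):
  E: 264 − 1(92.45) = 171.6
  B: 428 − 2(92.45) = 243.1
  A: 0 + 1(92.45) = 92.45
  D: 0 + 1(92.45) = 92.45

92.4 kmol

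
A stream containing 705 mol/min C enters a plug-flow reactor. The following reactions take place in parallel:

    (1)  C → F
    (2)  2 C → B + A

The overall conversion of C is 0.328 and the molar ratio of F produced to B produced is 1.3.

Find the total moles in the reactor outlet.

Conversion of C: C consumed = 0.328 × 705 = 231.2 mol/min = 1ξ₁ + 2ξ₂.
Selectivity: 1ξ₁ / (1ξ₂) = 1.3 → ξ₁ = 1.3 ξ₂.
Substitute: (1·1.3 + 2) ξ₂ = 231.2 → ξ₂ = 70.07 mol/min, ξ₁ = 91.09 mol/min.
Outlet amounts (n = n₀ + Σ ν·ξ):
  C: 705 − 1(91.09) − 2(70.07) = 473.8
  F: 0 + 1(91.09) = 91.09
  B: 0 + 1(70.07) = 70.07
  A: 0 + 1(70.07) = 70.07
Total out = 473.8 + 91.09 + 70.07 + 70.07 = 705 mol/min.

705 mol/min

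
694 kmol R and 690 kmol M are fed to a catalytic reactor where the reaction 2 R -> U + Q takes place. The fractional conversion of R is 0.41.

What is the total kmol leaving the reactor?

1380 kmol

R reacted = 0.41 × 694 = 284.5 kmol; ν_R = −2, so ξ = 284.5/2 = 142.3 kmol.
Outlet amounts (n = n₀ + ν ξ):
  R: 694 − 2(142.3) = 409.5
  U: 0 + 1(142.3) = 142.3
  Q: 0 + 1(142.3) = 142.3
  M: 690 (inert)
Total out = 409.5 + 142.3 + 142.3 + 690 = 1384 kmol.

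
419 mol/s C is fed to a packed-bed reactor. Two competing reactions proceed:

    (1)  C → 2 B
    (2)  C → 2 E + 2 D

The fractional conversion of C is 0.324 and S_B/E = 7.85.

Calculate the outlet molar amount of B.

Conversion of C: C consumed = 0.324 × 419 = 135.8 mol/s = 1ξ₁ + 1ξ₂.
Selectivity: 2ξ₁ / (2ξ₂) = 7.85 → ξ₁ = 7.85 ξ₂.
Substitute: (1·7.85 + 1) ξ₂ = 135.8 → ξ₂ = 15.34 mol/s, ξ₁ = 120.4 mol/s.
Outlet amounts (n = n₀ + Σ ν·ξ):
  C: 419 − 1(120.4) − 1(15.34) = 283.2
  B: 0 + 2(120.4) = 240.8
  E: 0 + 2(15.34) = 30.68
  D: 0 + 2(15.34) = 30.68

241 mol/s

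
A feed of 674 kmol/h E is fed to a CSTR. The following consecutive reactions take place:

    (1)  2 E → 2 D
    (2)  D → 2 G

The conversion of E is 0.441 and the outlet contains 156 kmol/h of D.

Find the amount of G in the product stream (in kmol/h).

282 kmol/h

Conversion of E: E consumed = 2ξ₁ = 0.441 × 674 → ξ₁ = 148.6 kmol/h.
D balance: n_D = 0 + 2ξ₁ − 1ξ₂ = 156 → ξ₂ = (2·148.6 − 156)/1 = 141.2 kmol/h.
Outlet amounts (n = n₀ + Σ ν·ξ):
  E: 674 − 2(148.6) = 376.8
  D: 0 + 2(148.6) − 1(141.2) = 156
  G: 0 + 2(141.2) = 282.5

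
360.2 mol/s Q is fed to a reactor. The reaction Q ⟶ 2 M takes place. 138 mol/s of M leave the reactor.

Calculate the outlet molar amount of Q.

291 mol/s

For M: n = n₀ + 2ξ → 138 = 0 + 2ξ, giving ξ = 69 mol/s.
Outlet amounts (n = n₀ + ν ξ):
  Q: 360.2 − 1(69) = 291.2
  M: 0 + 2(69) = 138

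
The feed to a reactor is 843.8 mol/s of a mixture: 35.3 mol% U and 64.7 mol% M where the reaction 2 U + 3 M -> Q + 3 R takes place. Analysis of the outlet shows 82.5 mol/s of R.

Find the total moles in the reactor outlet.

816 mol/s

For R: n = n₀ + 3ξ → 82.5 = 0 + 3ξ, giving ξ = 27.5 mol/s.
Outlet amounts (n = n₀ + ν ξ):
  U: 297.9 − 2(27.5) = 242.9
  M: 545.9 − 3(27.5) = 463.4
  Q: 0 + 1(27.5) = 27.5
  R: 0 + 3(27.5) = 82.5
Total out = 242.9 + 463.4 + 27.5 + 82.5 = 816.3 mol/s.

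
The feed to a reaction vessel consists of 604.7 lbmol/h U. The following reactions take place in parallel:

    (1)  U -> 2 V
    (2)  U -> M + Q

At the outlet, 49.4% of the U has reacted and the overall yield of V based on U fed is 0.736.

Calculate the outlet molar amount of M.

Yield of V: 2ξ₁ / 604.7 = 0.736 → ξ₁ = 222.5 lbmol/h.
Conversion of U: 1ξ₁ + 1ξ₂ = 0.494 × 604.7 = 298.7 → ξ₂ = 76.19 lbmol/h.
Outlet amounts (n = n₀ + Σ ν·ξ):
  U: 604.7 − 1(222.5) − 1(76.19) = 306
  V: 0 + 2(222.5) = 445.1
  M: 0 + 1(76.19) = 76.19
  Q: 0 + 1(76.19) = 76.19

76.2 lbmol/h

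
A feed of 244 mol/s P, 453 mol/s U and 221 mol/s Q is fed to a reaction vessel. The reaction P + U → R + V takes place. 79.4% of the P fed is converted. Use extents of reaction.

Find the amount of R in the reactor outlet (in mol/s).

194 mol/s

P reacted = 0.794 × 244 = 193.7 mol/s; ν_P = −1, so ξ = 193.7/1 = 193.7 mol/s.
Outlet amounts (n = n₀ + ν ξ):
  P: 244 − 1(193.7) = 50.26
  U: 453 − 1(193.7) = 259.3
  R: 0 + 1(193.7) = 193.7
  V: 0 + 1(193.7) = 193.7
  Q: 221 (inert)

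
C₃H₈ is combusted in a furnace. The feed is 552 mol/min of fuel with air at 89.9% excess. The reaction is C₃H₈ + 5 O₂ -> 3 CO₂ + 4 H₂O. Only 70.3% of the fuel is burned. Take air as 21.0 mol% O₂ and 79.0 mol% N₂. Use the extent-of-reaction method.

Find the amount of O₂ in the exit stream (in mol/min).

Stoichiometric O₂ = 5 × 552 = 2760 mol/min; O₂ fed = 2760 × 1.899 = 5241 mol/min.
N₂ fed = 5241 × 79/21 = 19720 mol/min.
Fuel reacted = 0.703 × 552 → ξ = 388.1 mol/min.
Outlet (n = n₀ + ν ξ):
  C₃H₈: 552 − 1(388.1) = 163.9
  O₂: 5241 − 5(388.1) = 3301
  N₂: 19720 (inert)
  CO₂: 0 + 3(388.1) = 1164
  H₂O: 0 + 4(388.1) = 1552

3300 mol/min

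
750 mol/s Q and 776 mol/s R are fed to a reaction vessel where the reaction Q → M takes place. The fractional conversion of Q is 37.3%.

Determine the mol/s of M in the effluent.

Q reacted = 0.373 × 750 = 279.8 mol/s; ν_Q = −1, so ξ = 279.8/1 = 279.8 mol/s.
Outlet amounts (n = n₀ + ν ξ):
  Q: 750 − 1(279.8) = 470.2
  M: 0 + 1(279.8) = 279.8
  R: 776 (inert)

280 mol/s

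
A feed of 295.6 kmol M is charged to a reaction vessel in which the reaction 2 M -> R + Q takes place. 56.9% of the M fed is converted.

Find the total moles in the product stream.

M reacted = 0.569 × 295.6 = 168.2 kmol; ν_M = −2, so ξ = 168.2/2 = 84.1 kmol.
Outlet amounts (n = n₀ + ν ξ):
  M: 295.6 − 2(84.1) = 127.4
  R: 0 + 1(84.1) = 84.1
  Q: 0 + 1(84.1) = 84.1
Total out = 127.4 + 84.1 + 84.1 = 295.6 kmol.

296 kmol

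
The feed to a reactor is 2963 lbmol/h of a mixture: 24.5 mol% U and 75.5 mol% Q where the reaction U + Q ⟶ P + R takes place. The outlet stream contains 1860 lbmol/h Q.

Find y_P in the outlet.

0.127

For Q: n = n₀ − 1ξ → 1860 = 2237 − 1ξ, giving ξ = 377.1 lbmol/h.
Outlet amounts (n = n₀ + ν ξ):
  U: 725.9 − 1(377.1) = 348.9
  Q: 2237 − 1(377.1) = 1860
  P: 0 + 1(377.1) = 377.1
  R: 0 + 1(377.1) = 377.1
Total out = 2963 lbmol/h; y_P = 377.1 / 2963 = 0.1273.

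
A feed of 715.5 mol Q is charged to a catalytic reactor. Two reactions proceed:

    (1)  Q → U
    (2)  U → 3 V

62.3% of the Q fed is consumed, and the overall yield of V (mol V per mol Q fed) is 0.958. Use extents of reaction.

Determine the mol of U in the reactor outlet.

217 mol

Conversion of Q: Q consumed = 1ξ₁ = 0.623 × 715.5 → ξ₁ = 445.8 mol.
Yield of V: 3ξ₂ / 715.5 = 0.958 → ξ₂ = 228.5 mol.
Outlet amounts (n = n₀ + Σ ν·ξ):
  Q: 715.5 − 1(445.8) = 269.7
  U: 0 + 1(445.8) − 1(228.5) = 217.3
  V: 0 + 3(228.5) = 685.4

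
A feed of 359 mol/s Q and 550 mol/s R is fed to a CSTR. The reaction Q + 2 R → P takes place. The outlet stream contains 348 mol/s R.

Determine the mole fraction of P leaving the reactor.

For R: n = n₀ − 2ξ → 348 = 550 − 2ξ, giving ξ = 101 mol/s.
Outlet amounts (n = n₀ + ν ξ):
  Q: 359 − 1(101) = 258
  R: 550 − 2(101) = 348
  P: 0 + 1(101) = 101
Total out = 707 mol/s; y_P = 101 / 707 = 0.1429.

0.143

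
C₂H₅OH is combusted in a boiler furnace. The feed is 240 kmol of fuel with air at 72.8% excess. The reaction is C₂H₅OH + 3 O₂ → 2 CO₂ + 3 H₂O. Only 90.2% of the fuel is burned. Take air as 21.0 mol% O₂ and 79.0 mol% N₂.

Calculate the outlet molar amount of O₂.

Stoichiometric O₂ = 3 × 240 = 720 kmol; O₂ fed = 720 × 1.728 = 1244 kmol.
N₂ fed = 1244 × 79/21 = 4680 kmol.
Fuel reacted = 0.902 × 240 → ξ = 216.5 kmol.
Outlet (n = n₀ + ν ξ):
  C₂H₅OH: 240 − 1(216.5) = 23.52
  O₂: 1244 − 3(216.5) = 594.7
  N₂: 4680 (inert)
  CO₂: 0 + 2(216.5) = 433
  H₂O: 0 + 3(216.5) = 649.4

595 kmol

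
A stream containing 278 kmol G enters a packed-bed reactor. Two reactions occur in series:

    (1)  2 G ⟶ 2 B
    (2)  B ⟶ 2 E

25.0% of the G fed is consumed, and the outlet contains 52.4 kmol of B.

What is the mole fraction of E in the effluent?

0.116

Conversion of G: G consumed = 2ξ₁ = 0.25 × 278 → ξ₁ = 34.75 kmol.
B balance: n_B = 0 + 2ξ₁ − 1ξ₂ = 52.4 → ξ₂ = (2·34.75 − 52.4)/1 = 17.1 kmol.
Outlet amounts (n = n₀ + Σ ν·ξ):
  G: 278 − 2(34.75) = 208.5
  B: 0 + 2(34.75) − 1(17.1) = 52.4
  E: 0 + 2(17.1) = 34.2
Total out = 295.1 kmol; y_E = 34.2 / 295.1 = 0.1159.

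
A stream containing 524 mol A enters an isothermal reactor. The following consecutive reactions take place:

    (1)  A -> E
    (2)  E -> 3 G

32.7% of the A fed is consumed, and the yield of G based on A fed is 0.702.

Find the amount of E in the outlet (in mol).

Conversion of A: A consumed = 1ξ₁ = 0.327 × 524 → ξ₁ = 171.3 mol.
Yield of G: 3ξ₂ / 524 = 0.702 → ξ₂ = 122.6 mol.
Outlet amounts (n = n₀ + Σ ν·ξ):
  A: 524 − 1(171.3) = 352.7
  E: 0 + 1(171.3) − 1(122.6) = 48.73
  G: 0 + 3(122.6) = 367.8

48.7 mol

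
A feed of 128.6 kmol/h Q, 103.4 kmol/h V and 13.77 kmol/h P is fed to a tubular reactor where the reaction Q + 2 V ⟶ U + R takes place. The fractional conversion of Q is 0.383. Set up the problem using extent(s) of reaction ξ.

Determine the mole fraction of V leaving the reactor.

0.0249

Q reacted = 0.383 × 128.6 = 49.25 kmol/h; ν_Q = −1, so ξ = 49.25/1 = 49.25 kmol/h.
Outlet amounts (n = n₀ + ν ξ):
  Q: 128.6 − 1(49.25) = 79.35
  V: 103.4 − 2(49.25) = 4.892
  U: 0 + 1(49.25) = 49.25
  R: 0 + 1(49.25) = 49.25
  P: 13.77 (inert)
Total out = 196.5 kmol/h; y_V = 4.892 / 196.5 = 0.0249.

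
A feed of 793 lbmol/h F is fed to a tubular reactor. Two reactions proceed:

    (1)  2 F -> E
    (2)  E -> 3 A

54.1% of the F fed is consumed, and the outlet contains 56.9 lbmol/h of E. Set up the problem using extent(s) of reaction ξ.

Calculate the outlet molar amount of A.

Conversion of F: F consumed = 2ξ₁ = 0.541 × 793 → ξ₁ = 214.5 lbmol/h.
E balance: n_E = 0 + 1ξ₁ − 1ξ₂ = 56.9 → ξ₂ = (1·214.5 − 56.9)/1 = 157.6 lbmol/h.
Outlet amounts (n = n₀ + Σ ν·ξ):
  F: 793 − 2(214.5) = 364
  E: 0 + 1(214.5) − 1(157.6) = 56.9
  A: 0 + 3(157.6) = 472.8

473 lbmol/h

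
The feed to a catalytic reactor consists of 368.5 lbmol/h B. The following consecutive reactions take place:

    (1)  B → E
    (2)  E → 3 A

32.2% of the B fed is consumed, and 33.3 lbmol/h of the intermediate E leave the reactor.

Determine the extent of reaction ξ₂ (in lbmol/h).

ξ₂ = 85.4 lbmol/h

Conversion of B: B consumed = 1ξ₁ = 0.322 × 368.5 → ξ₁ = 118.7 lbmol/h.
E balance: n_E = 0 + 1ξ₁ − 1ξ₂ = 33.3 → ξ₂ = (1·118.7 − 33.3)/1 = 85.36 lbmol/h.
Outlet amounts (n = n₀ + Σ ν·ξ):
  B: 368.5 − 1(118.7) = 249.8
  E: 0 + 1(118.7) − 1(85.36) = 33.3
  A: 0 + 3(85.36) = 256.1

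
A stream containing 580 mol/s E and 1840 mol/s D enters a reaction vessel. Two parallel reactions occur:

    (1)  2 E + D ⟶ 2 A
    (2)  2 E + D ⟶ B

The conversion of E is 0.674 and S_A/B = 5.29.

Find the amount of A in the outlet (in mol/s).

284 mol/s

Conversion of E: E consumed = 0.674 × 580 = 390.9 mol/s = 2ξ₁ + 2ξ₂.
Selectivity: 2ξ₁ / (1ξ₂) = 5.29 → ξ₁ = 2.645 ξ₂.
Substitute: (2·2.645 + 2) ξ₂ = 390.9 → ξ₂ = 53.62 mol/s, ξ₁ = 141.8 mol/s.
Outlet amounts (n = n₀ + Σ ν·ξ):
  E: 580 − 2(141.8) − 2(53.62) = 189.1
  D: 1840 − 1(141.8) − 1(53.62) = 1645
  A: 0 + 2(141.8) = 283.7
  B: 0 + 1(53.62) = 53.62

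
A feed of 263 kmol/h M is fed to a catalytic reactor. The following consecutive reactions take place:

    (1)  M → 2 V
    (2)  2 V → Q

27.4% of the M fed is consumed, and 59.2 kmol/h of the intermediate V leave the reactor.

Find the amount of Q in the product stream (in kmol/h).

42.5 kmol/h

Conversion of M: M consumed = 1ξ₁ = 0.274 × 263 → ξ₁ = 72.06 kmol/h.
V balance: n_V = 0 + 2ξ₁ − 2ξ₂ = 59.2 → ξ₂ = (2·72.06 − 59.2)/2 = 42.46 kmol/h.
Outlet amounts (n = n₀ + Σ ν·ξ):
  M: 263 − 1(72.06) = 190.9
  V: 0 + 2(72.06) − 2(42.46) = 59.2
  Q: 0 + 1(42.46) = 42.46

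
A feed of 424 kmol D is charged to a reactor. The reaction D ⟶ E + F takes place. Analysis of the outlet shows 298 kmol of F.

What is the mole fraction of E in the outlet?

For F: n = n₀ + 1ξ → 298 = 0 + 1ξ, giving ξ = 298 kmol.
Outlet amounts (n = n₀ + ν ξ):
  D: 424 − 1(298) = 126
  E: 0 + 1(298) = 298
  F: 0 + 1(298) = 298
Total out = 722 kmol; y_E = 298 / 722 = 0.4127.

0.413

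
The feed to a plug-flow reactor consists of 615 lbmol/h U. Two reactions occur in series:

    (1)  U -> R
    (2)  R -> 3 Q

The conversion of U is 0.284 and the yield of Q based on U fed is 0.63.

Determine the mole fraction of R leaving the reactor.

0.0521

Conversion of U: U consumed = 1ξ₁ = 0.284 × 615 → ξ₁ = 174.7 lbmol/h.
Yield of Q: 3ξ₂ / 615 = 0.63 → ξ₂ = 129.2 lbmol/h.
Outlet amounts (n = n₀ + Σ ν·ξ):
  U: 615 − 1(174.7) = 440.3
  R: 0 + 1(174.7) − 1(129.2) = 45.51
  Q: 0 + 3(129.2) = 387.5
Total out = 873.3 lbmol/h; y_R = 45.51 / 873.3 = 0.05211.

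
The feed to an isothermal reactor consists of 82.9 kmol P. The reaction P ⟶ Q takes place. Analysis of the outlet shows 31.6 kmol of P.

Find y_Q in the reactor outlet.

0.619

For P: n = n₀ − 1ξ → 31.6 = 82.9 − 1ξ, giving ξ = 51.3 kmol.
Outlet amounts (n = n₀ + ν ξ):
  P: 82.9 − 1(51.3) = 31.6
  Q: 0 + 1(51.3) = 51.3
Total out = 82.9 kmol; y_Q = 51.3 / 82.9 = 0.6188.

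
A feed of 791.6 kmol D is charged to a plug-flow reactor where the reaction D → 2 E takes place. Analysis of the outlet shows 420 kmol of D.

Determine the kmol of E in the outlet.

743 kmol

For D: n = n₀ − 1ξ → 420 = 791.6 − 1ξ, giving ξ = 371.6 kmol.
Outlet amounts (n = n₀ + ν ξ):
  D: 791.6 − 1(371.6) = 420
  E: 0 + 2(371.6) = 743.2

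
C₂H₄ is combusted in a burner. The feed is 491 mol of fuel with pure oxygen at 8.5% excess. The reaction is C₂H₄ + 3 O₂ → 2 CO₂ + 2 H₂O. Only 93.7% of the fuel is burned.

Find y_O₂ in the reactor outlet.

Stoichiometric O₂ = 3 × 491 = 1473 mol; O₂ fed = 1473 × 1.085 = 1598 mol.
Fuel reacted = 0.937 × 491 → ξ = 460.1 mol.
Outlet (n = n₀ + ν ξ):
  C₂H₄: 491 − 1(460.1) = 30.93
  O₂: 1598 − 3(460.1) = 218
  CO₂: 0 + 2(460.1) = 920.1
  H₂O: 0 + 2(460.1) = 920.1
Total out = 2089 mol; y_O₂ = 218 / 2089 = 0.1043.

0.104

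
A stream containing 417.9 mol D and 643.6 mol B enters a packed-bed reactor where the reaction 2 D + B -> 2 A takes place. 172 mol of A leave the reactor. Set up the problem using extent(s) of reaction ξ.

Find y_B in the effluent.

For A: n = n₀ + 2ξ → 172 = 0 + 2ξ, giving ξ = 86 mol.
Outlet amounts (n = n₀ + ν ξ):
  D: 417.9 − 2(86) = 245.9
  B: 643.6 − 1(86) = 557.6
  A: 0 + 2(86) = 172
Total out = 975.5 mol; y_B = 557.6 / 975.5 = 0.5716.

0.572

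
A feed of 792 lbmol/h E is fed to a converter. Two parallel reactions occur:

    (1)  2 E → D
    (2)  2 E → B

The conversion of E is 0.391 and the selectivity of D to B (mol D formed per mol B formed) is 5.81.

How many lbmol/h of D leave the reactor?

Conversion of E: E consumed = 0.391 × 792 = 309.7 lbmol/h = 2ξ₁ + 2ξ₂.
Selectivity: 1ξ₁ / (1ξ₂) = 5.81 → ξ₁ = 5.81 ξ₂.
Substitute: (2·5.81 + 2) ξ₂ = 309.7 → ξ₂ = 22.74 lbmol/h, ξ₁ = 132.1 lbmol/h.
Outlet amounts (n = n₀ + Σ ν·ξ):
  E: 792 − 2(132.1) − 2(22.74) = 482.3
  D: 0 + 1(132.1) = 132.1
  B: 0 + 1(22.74) = 22.74

132 lbmol/h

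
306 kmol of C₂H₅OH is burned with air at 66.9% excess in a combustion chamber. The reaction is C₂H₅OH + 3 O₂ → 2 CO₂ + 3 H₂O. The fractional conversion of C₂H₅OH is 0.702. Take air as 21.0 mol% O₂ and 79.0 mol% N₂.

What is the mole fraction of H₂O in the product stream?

Stoichiometric O₂ = 3 × 306 = 918 kmol; O₂ fed = 918 × 1.669 = 1532 kmol.
N₂ fed = 1532 × 79/21 = 5764 kmol.
Fuel reacted = 0.702 × 306 → ξ = 214.8 kmol.
Outlet (n = n₀ + ν ξ):
  C₂H₅OH: 306 − 1(214.8) = 91.19
  O₂: 1532 − 3(214.8) = 887.7
  N₂: 5764 (inert)
  CO₂: 0 + 2(214.8) = 429.6
  H₂O: 0 + 3(214.8) = 644.4
Total out = 7817 kmol; y_H₂O = 644.4 / 7817 = 0.08244.

0.0824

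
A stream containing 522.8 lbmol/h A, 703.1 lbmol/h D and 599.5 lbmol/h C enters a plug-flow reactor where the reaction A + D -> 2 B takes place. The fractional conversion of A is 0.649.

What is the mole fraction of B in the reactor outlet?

A reacted = 0.649 × 522.8 = 339.3 lbmol/h; ν_A = −1, so ξ = 339.3/1 = 339.3 lbmol/h.
Outlet amounts (n = n₀ + ν ξ):
  A: 522.8 − 1(339.3) = 183.5
  D: 703.1 − 1(339.3) = 363.8
  B: 0 + 2(339.3) = 678.6
  C: 599.5 (inert)
Total out = 1825 lbmol/h; y_B = 678.6 / 1825 = 0.3718.

0.372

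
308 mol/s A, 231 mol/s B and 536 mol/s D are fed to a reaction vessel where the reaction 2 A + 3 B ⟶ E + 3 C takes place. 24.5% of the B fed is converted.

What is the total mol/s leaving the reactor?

1060 mol/s

B reacted = 0.245 × 231 = 56.59 mol/s; ν_B = −3, so ξ = 56.59/3 = 18.86 mol/s.
Outlet amounts (n = n₀ + ν ξ):
  A: 308 − 2(18.86) = 270.3
  B: 231 − 3(18.86) = 174.4
  E: 0 + 1(18.86) = 18.86
  C: 0 + 3(18.86) = 56.59
  D: 536 (inert)
Total out = 270.3 + 174.4 + 18.86 + 56.59 + 536 = 1056 mol/s.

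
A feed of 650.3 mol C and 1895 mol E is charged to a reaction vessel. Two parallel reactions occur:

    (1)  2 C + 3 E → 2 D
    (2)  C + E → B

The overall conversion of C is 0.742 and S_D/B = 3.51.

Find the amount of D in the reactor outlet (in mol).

Conversion of C: C consumed = 0.742 × 650.3 = 482.5 mol = 2ξ₁ + 1ξ₂.
Selectivity: 2ξ₁ / (1ξ₂) = 3.51 → ξ₁ = 1.755 ξ₂.
Substitute: (2·1.755 + 1) ξ₂ = 482.5 → ξ₂ = 107 mol, ξ₁ = 187.8 mol.
Outlet amounts (n = n₀ + Σ ν·ξ):
  C: 650.3 − 2(187.8) − 1(107) = 167.8
  E: 1895 − 3(187.8) − 1(107) = 1225
  D: 0 + 2(187.8) = 375.5
  B: 0 + 1(107) = 107

376 mol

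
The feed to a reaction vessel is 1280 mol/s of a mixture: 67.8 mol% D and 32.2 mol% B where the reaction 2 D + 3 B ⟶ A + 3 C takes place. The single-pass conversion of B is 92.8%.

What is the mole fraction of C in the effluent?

0.332

B reacted = 0.928 × 412.2 = 382.5 mol/s; ν_B = −3, so ξ = 382.5/3 = 127.5 mol/s.
Outlet amounts (n = n₀ + ν ξ):
  D: 867.8 − 2(127.5) = 612.9
  B: 412.2 − 3(127.5) = 29.68
  A: 0 + 1(127.5) = 127.5
  C: 0 + 3(127.5) = 382.5
Total out = 1153 mol/s; y_C = 382.5 / 1153 = 0.3319.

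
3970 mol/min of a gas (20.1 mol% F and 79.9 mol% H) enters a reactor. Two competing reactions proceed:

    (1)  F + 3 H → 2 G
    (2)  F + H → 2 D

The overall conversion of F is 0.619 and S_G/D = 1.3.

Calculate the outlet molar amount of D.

Conversion of F: F consumed = 0.619 × 798 = 493.9 mol/min = 1ξ₁ + 1ξ₂.
Selectivity: 2ξ₁ / (2ξ₂) = 1.3 → ξ₁ = 1.3 ξ₂.
Substitute: (1·1.3 + 1) ξ₂ = 493.9 → ξ₂ = 214.8 mol/min, ξ₁ = 279.2 mol/min.
Outlet amounts (n = n₀ + Σ ν·ξ):
  F: 798 − 1(279.2) − 1(214.8) = 304
  H: 3172 − 3(279.2) − 1(214.8) = 2120
  G: 0 + 2(279.2) = 558.4
  D: 0 + 2(214.8) = 429.5

430 mol/min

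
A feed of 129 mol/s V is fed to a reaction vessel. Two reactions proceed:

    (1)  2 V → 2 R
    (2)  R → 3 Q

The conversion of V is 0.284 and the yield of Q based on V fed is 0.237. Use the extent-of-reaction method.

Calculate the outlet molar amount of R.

26.4 mol/s

Conversion of V: V consumed = 2ξ₁ = 0.284 × 129 → ξ₁ = 18.32 mol/s.
Yield of Q: 3ξ₂ / 129 = 0.237 → ξ₂ = 10.19 mol/s.
Outlet amounts (n = n₀ + Σ ν·ξ):
  V: 129 − 2(18.32) = 92.36
  R: 0 + 2(18.32) − 1(10.19) = 26.44
  Q: 0 + 3(10.19) = 30.57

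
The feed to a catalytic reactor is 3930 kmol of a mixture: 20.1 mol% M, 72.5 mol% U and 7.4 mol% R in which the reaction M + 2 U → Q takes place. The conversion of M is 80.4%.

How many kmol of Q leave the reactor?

635 kmol

M reacted = 0.804 × 789.9 = 635.1 kmol; ν_M = −1, so ξ = 635.1/1 = 635.1 kmol.
Outlet amounts (n = n₀ + ν ξ):
  M: 789.9 − 1(635.1) = 154.8
  U: 2849 − 2(635.1) = 1579
  Q: 0 + 1(635.1) = 635.1
  R: 290.8 (inert)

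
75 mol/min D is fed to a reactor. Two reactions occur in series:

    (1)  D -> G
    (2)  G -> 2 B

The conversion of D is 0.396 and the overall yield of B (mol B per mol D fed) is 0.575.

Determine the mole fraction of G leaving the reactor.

0.0843

Conversion of D: D consumed = 1ξ₁ = 0.396 × 75 → ξ₁ = 29.7 mol/min.
Yield of B: 2ξ₂ / 75 = 0.575 → ξ₂ = 21.56 mol/min.
Outlet amounts (n = n₀ + Σ ν·ξ):
  D: 75 − 1(29.7) = 45.3
  G: 0 + 1(29.7) − 1(21.56) = 8.138
  B: 0 + 2(21.56) = 43.12
Total out = 96.56 mol/min; y_G = 8.138 / 96.56 = 0.08427.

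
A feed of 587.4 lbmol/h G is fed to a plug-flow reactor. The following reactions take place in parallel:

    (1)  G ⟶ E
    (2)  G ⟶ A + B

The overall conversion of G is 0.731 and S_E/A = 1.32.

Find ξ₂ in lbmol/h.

Conversion of G: G consumed = 0.731 × 587.4 = 429.4 lbmol/h = 1ξ₁ + 1ξ₂.
Selectivity: 1ξ₁ / (1ξ₂) = 1.32 → ξ₁ = 1.32 ξ₂.
Substitute: (1·1.32 + 1) ξ₂ = 429.4 → ξ₂ = 185.1 lbmol/h, ξ₁ = 244.3 lbmol/h.
Outlet amounts (n = n₀ + Σ ν·ξ):
  G: 587.4 − 1(244.3) − 1(185.1) = 158
  E: 0 + 1(244.3) = 244.3
  A: 0 + 1(185.1) = 185.1
  B: 0 + 1(185.1) = 185.1

ξ₂ = 185 lbmol/h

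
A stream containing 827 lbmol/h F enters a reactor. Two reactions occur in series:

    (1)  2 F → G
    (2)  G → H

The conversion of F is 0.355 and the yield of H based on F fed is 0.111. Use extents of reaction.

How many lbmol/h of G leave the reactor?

55 lbmol/h

Conversion of F: F consumed = 2ξ₁ = 0.355 × 827 → ξ₁ = 146.8 lbmol/h.
Yield of H: 1ξ₂ / 827 = 0.111 → ξ₂ = 91.8 lbmol/h.
Outlet amounts (n = n₀ + Σ ν·ξ):
  F: 827 − 2(146.8) = 533.4
  G: 0 + 1(146.8) − 1(91.8) = 55
  H: 0 + 1(91.8) = 91.8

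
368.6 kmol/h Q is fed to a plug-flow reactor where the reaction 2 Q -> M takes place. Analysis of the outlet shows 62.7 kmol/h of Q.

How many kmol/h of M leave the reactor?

For Q: n = n₀ − 2ξ → 62.7 = 368.6 − 2ξ, giving ξ = 153 kmol/h.
Outlet amounts (n = n₀ + ν ξ):
  Q: 368.6 − 2(153) = 62.7
  M: 0 + 1(153) = 153

153 kmol/h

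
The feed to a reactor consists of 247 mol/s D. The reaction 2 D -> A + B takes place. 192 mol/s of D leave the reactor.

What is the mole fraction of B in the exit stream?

For D: n = n₀ − 2ξ → 192 = 247 − 2ξ, giving ξ = 27.5 mol/s.
Outlet amounts (n = n₀ + ν ξ):
  D: 247 − 2(27.5) = 192
  A: 0 + 1(27.5) = 27.5
  B: 0 + 1(27.5) = 27.5
Total out = 247 mol/s; y_B = 27.5 / 247 = 0.1113.

0.111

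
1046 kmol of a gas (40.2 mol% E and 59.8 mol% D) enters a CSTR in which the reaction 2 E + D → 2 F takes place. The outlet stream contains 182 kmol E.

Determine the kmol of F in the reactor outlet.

For E: n = n₀ − 2ξ → 182 = 420.5 − 2ξ, giving ξ = 119.2 kmol.
Outlet amounts (n = n₀ + ν ξ):
  E: 420.5 − 2(119.2) = 182
  D: 625.5 − 1(119.2) = 506.3
  F: 0 + 2(119.2) = 238.5

238 kmol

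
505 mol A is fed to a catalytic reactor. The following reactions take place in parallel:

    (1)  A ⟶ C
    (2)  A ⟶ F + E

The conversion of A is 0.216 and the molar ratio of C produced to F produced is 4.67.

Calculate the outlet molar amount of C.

Conversion of A: A consumed = 0.216 × 505 = 109.1 mol = 1ξ₁ + 1ξ₂.
Selectivity: 1ξ₁ / (1ξ₂) = 4.67 → ξ₁ = 4.67 ξ₂.
Substitute: (1·4.67 + 1) ξ₂ = 109.1 → ξ₂ = 19.24 mol, ξ₁ = 89.84 mol.
Outlet amounts (n = n₀ + Σ ν·ξ):
  A: 505 − 1(89.84) − 1(19.24) = 395.9
  C: 0 + 1(89.84) = 89.84
  F: 0 + 1(19.24) = 19.24
  E: 0 + 1(19.24) = 19.24

89.8 mol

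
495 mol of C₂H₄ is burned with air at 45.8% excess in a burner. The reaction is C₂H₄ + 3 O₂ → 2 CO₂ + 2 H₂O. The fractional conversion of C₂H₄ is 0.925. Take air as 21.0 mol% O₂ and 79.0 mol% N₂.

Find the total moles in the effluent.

Stoichiometric O₂ = 3 × 495 = 1485 mol; O₂ fed = 1485 × 1.458 = 2165 mol.
N₂ fed = 2165 × 79/21 = 8145 mol.
Fuel reacted = 0.925 × 495 → ξ = 457.9 mol.
Outlet (n = n₀ + ν ξ):
  C₂H₄: 495 − 1(457.9) = 37.12
  O₂: 2165 − 3(457.9) = 791.5
  N₂: 8145 (inert)
  CO₂: 0 + 2(457.9) = 915.8
  H₂O: 0 + 2(457.9) = 915.8
Total out = 37.12 + 791.5 + 8145 + 915.8 + 915.8 = 10810 mol.

10800 mol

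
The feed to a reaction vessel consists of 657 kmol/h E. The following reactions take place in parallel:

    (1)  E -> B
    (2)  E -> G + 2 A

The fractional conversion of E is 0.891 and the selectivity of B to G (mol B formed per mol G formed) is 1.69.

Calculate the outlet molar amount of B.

368 kmol/h

Conversion of E: E consumed = 0.891 × 657 = 585.4 kmol/h = 1ξ₁ + 1ξ₂.
Selectivity: 1ξ₁ / (1ξ₂) = 1.69 → ξ₁ = 1.69 ξ₂.
Substitute: (1·1.69 + 1) ξ₂ = 585.4 → ξ₂ = 217.6 kmol/h, ξ₁ = 367.8 kmol/h.
Outlet amounts (n = n₀ + Σ ν·ξ):
  E: 657 − 1(367.8) − 1(217.6) = 71.61
  B: 0 + 1(367.8) = 367.8
  G: 0 + 1(217.6) = 217.6
  A: 0 + 2(217.6) = 435.2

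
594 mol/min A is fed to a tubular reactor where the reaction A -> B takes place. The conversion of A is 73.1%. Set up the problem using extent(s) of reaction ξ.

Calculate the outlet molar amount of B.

A reacted = 0.731 × 594 = 434.2 mol/min; ν_A = −1, so ξ = 434.2/1 = 434.2 mol/min.
Outlet amounts (n = n₀ + ν ξ):
  A: 594 − 1(434.2) = 159.8
  B: 0 + 1(434.2) = 434.2

434 mol/min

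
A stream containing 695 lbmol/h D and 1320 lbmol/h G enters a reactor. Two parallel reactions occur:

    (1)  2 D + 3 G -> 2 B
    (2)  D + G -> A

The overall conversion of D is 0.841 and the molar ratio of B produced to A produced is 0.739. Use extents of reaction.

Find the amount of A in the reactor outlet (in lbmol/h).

336 lbmol/h

Conversion of D: D consumed = 0.841 × 695 = 584.5 lbmol/h = 2ξ₁ + 1ξ₂.
Selectivity: 2ξ₁ / (1ξ₂) = 0.739 → ξ₁ = 0.3695 ξ₂.
Substitute: (2·0.3695 + 1) ξ₂ = 584.5 → ξ₂ = 336.1 lbmol/h, ξ₁ = 124.2 lbmol/h.
Outlet amounts (n = n₀ + Σ ν·ξ):
  D: 695 − 2(124.2) − 1(336.1) = 110.5
  G: 1320 − 3(124.2) − 1(336.1) = 611.3
  B: 0 + 2(124.2) = 248.4
  A: 0 + 1(336.1) = 336.1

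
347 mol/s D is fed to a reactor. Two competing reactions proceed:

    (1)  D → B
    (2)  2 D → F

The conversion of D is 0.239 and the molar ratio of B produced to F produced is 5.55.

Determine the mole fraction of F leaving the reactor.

0.0327

Conversion of D: D consumed = 0.239 × 347 = 82.93 mol/s = 1ξ₁ + 2ξ₂.
Selectivity: 1ξ₁ / (1ξ₂) = 5.55 → ξ₁ = 5.55 ξ₂.
Substitute: (1·5.55 + 2) ξ₂ = 82.93 → ξ₂ = 10.98 mol/s, ξ₁ = 60.96 mol/s.
Outlet amounts (n = n₀ + Σ ν·ξ):
  D: 347 − 1(60.96) − 2(10.98) = 264.1
  B: 0 + 1(60.96) = 60.96
  F: 0 + 1(10.98) = 10.98
Total out = 336 mol/s; y_F = 10.98 / 336 = 0.03269.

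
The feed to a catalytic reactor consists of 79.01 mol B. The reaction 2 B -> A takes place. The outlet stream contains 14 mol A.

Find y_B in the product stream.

0.785

For A: n = n₀ + 1ξ → 14 = 0 + 1ξ, giving ξ = 14 mol.
Outlet amounts (n = n₀ + ν ξ):
  B: 79.01 − 2(14) = 51.01
  A: 0 + 1(14) = 14
Total out = 65.01 mol; y_B = 51.01 / 65.01 = 0.7846.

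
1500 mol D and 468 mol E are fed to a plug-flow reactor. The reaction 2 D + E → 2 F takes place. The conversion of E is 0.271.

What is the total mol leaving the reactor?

1840 mol

E reacted = 0.271 × 468 = 126.8 mol; ν_E = −1, so ξ = 126.8/1 = 126.8 mol.
Outlet amounts (n = n₀ + ν ξ):
  D: 1500 − 2(126.8) = 1246
  E: 468 − 1(126.8) = 341.2
  F: 0 + 2(126.8) = 253.7
Total out = 1246 + 341.2 + 253.7 = 1841 mol.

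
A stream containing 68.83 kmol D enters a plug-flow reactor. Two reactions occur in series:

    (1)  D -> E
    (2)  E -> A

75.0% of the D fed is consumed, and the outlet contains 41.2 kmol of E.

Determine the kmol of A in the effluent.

Conversion of D: D consumed = 1ξ₁ = 0.75 × 68.83 → ξ₁ = 51.62 kmol.
E balance: n_E = 0 + 1ξ₁ − 1ξ₂ = 41.2 → ξ₂ = (1·51.62 − 41.2)/1 = 10.42 kmol.
Outlet amounts (n = n₀ + Σ ν·ξ):
  D: 68.83 − 1(51.62) = 17.21
  E: 0 + 1(51.62) − 1(10.42) = 41.2
  A: 0 + 1(10.42) = 10.42

10.4 kmol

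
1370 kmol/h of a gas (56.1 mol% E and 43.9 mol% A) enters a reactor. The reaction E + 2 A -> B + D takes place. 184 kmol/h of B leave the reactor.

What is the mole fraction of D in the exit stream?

0.155

For B: n = n₀ + 1ξ → 184 = 0 + 1ξ, giving ξ = 184 kmol/h.
Outlet amounts (n = n₀ + ν ξ):
  E: 768.6 − 1(184) = 584.6
  A: 601.4 − 2(184) = 233.4
  B: 0 + 1(184) = 184
  D: 0 + 1(184) = 184
Total out = 1186 kmol/h; y_D = 184 / 1186 = 0.1551.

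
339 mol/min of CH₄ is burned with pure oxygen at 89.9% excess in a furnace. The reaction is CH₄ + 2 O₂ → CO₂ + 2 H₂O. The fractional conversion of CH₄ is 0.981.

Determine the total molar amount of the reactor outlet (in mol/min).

1630 mol/min

Stoichiometric O₂ = 2 × 339 = 678 mol/min; O₂ fed = 678 × 1.899 = 1288 mol/min.
Fuel reacted = 0.981 × 339 → ξ = 332.6 mol/min.
Outlet (n = n₀ + ν ξ):
  CH₄: 339 − 1(332.6) = 6.441
  O₂: 1288 − 2(332.6) = 622.4
  CO₂: 0 + 1(332.6) = 332.6
  H₂O: 0 + 2(332.6) = 665.1
Total out = 6.441 + 622.4 + 332.6 + 665.1 = 1627 mol/min.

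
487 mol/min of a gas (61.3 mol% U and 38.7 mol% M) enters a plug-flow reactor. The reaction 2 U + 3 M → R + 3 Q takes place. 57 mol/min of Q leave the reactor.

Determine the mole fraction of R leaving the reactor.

For Q: n = n₀ + 3ξ → 57 = 0 + 3ξ, giving ξ = 19 mol/min.
Outlet amounts (n = n₀ + ν ξ):
  U: 298.5 − 2(19) = 260.5
  M: 188.5 − 3(19) = 131.5
  R: 0 + 1(19) = 19
  Q: 0 + 3(19) = 57
Total out = 468 mol/min; y_R = 19 / 468 = 0.0406.

0.0406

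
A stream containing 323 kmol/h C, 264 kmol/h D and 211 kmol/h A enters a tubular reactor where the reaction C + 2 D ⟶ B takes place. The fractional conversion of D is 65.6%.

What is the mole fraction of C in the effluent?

D reacted = 0.656 × 264 = 173.2 kmol/h; ν_D = −2, so ξ = 173.2/2 = 86.59 kmol/h.
Outlet amounts (n = n₀ + ν ξ):
  C: 323 − 1(86.59) = 236.4
  D: 264 − 2(86.59) = 90.82
  B: 0 + 1(86.59) = 86.59
  A: 211 (inert)
Total out = 624.8 kmol/h; y_C = 236.4 / 624.8 = 0.3784.

0.378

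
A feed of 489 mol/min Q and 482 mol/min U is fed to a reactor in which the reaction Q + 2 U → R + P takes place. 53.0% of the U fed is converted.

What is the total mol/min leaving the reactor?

843 mol/min

U reacted = 0.53 × 482 = 255.5 mol/min; ν_U = −2, so ξ = 255.5/2 = 127.7 mol/min.
Outlet amounts (n = n₀ + ν ξ):
  Q: 489 − 1(127.7) = 361.3
  U: 482 − 2(127.7) = 226.5
  R: 0 + 1(127.7) = 127.7
  P: 0 + 1(127.7) = 127.7
Total out = 361.3 + 226.5 + 127.7 + 127.7 = 843.3 mol/min.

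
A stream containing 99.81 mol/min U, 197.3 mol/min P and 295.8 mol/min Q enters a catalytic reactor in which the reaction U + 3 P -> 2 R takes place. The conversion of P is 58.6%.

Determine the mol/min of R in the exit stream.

P reacted = 0.586 × 197.3 = 115.6 mol/min; ν_P = −3, so ξ = 115.6/3 = 38.54 mol/min.
Outlet amounts (n = n₀ + ν ξ):
  U: 99.81 − 1(38.54) = 61.27
  P: 197.3 − 3(38.54) = 81.68
  R: 0 + 2(38.54) = 77.08
  Q: 295.8 (inert)

77.1 mol/min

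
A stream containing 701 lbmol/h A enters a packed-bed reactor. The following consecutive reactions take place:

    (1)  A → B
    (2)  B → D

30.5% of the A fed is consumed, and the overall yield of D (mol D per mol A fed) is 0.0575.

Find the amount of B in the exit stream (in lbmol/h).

Conversion of A: A consumed = 1ξ₁ = 0.305 × 701 → ξ₁ = 213.8 lbmol/h.
Yield of D: 1ξ₂ / 701 = 0.0575 → ξ₂ = 40.31 lbmol/h.
Outlet amounts (n = n₀ + Σ ν·ξ):
  A: 701 − 1(213.8) = 487.2
  B: 0 + 1(213.8) − 1(40.31) = 173.5
  D: 0 + 1(40.31) = 40.31

173 lbmol/h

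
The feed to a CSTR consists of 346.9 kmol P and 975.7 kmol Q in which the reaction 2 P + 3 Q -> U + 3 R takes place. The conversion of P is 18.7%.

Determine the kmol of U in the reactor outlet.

32.4 kmol

P reacted = 0.187 × 346.9 = 64.87 kmol; ν_P = −2, so ξ = 64.87/2 = 32.44 kmol.
Outlet amounts (n = n₀ + ν ξ):
  P: 346.9 − 2(32.44) = 282
  Q: 975.7 − 3(32.44) = 878.4
  U: 0 + 1(32.44) = 32.44
  R: 0 + 3(32.44) = 97.31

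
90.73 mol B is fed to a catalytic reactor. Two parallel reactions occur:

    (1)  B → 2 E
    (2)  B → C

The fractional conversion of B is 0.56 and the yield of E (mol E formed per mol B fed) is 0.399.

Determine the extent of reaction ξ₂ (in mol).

Yield of E: 2ξ₁ / 90.73 = 0.399 → ξ₁ = 18.1 mol.
Conversion of B: 1ξ₁ + 1ξ₂ = 0.56 × 90.73 = 50.81 → ξ₂ = 32.71 mol.
Outlet amounts (n = n₀ + Σ ν·ξ):
  B: 90.73 − 1(18.1) − 1(32.71) = 39.92
  E: 0 + 2(18.1) = 36.2
  C: 0 + 1(32.71) = 32.71

ξ₂ = 32.7 mol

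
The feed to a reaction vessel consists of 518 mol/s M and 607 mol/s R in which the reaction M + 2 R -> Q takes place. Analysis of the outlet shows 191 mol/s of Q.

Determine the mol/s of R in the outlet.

For Q: n = n₀ + 1ξ → 191 = 0 + 1ξ, giving ξ = 191 mol/s.
Outlet amounts (n = n₀ + ν ξ):
  M: 518 − 1(191) = 327
  R: 607 − 2(191) = 225
  Q: 0 + 1(191) = 191

225 mol/s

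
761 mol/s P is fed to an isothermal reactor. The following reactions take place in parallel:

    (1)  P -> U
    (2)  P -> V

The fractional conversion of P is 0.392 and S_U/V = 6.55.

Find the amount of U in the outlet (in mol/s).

Conversion of P: P consumed = 0.392 × 761 = 298.3 mol/s = 1ξ₁ + 1ξ₂.
Selectivity: 1ξ₁ / (1ξ₂) = 6.55 → ξ₁ = 6.55 ξ₂.
Substitute: (1·6.55 + 1) ξ₂ = 298.3 → ξ₂ = 39.51 mol/s, ξ₁ = 258.8 mol/s.
Outlet amounts (n = n₀ + Σ ν·ξ):
  P: 761 − 1(258.8) − 1(39.51) = 462.7
  U: 0 + 1(258.8) = 258.8
  V: 0 + 1(39.51) = 39.51

259 mol/s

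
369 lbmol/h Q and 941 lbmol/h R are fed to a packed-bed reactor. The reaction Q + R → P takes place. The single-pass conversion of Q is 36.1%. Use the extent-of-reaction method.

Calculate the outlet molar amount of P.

133 lbmol/h

Q reacted = 0.361 × 369 = 133.2 lbmol/h; ν_Q = −1, so ξ = 133.2/1 = 133.2 lbmol/h.
Outlet amounts (n = n₀ + ν ξ):
  Q: 369 − 1(133.2) = 235.8
  R: 941 − 1(133.2) = 807.8
  P: 0 + 1(133.2) = 133.2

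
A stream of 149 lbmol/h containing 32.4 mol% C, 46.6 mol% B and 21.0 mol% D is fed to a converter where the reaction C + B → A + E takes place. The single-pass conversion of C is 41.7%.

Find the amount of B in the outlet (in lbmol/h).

49.3 lbmol/h

C reacted = 0.417 × 48.28 = 20.13 lbmol/h; ν_C = −1, so ξ = 20.13/1 = 20.13 lbmol/h.
Outlet amounts (n = n₀ + ν ξ):
  C: 48.28 − 1(20.13) = 28.14
  B: 69.43 − 1(20.13) = 49.3
  A: 0 + 1(20.13) = 20.13
  E: 0 + 1(20.13) = 20.13
  D: 31.29 (inert)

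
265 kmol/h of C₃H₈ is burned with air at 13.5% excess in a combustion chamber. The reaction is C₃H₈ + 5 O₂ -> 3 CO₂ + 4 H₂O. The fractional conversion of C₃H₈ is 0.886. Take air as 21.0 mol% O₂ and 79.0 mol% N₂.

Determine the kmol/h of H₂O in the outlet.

939 kmol/h

Stoichiometric O₂ = 5 × 265 = 1325 kmol/h; O₂ fed = 1325 × 1.135 = 1504 kmol/h.
N₂ fed = 1504 × 79/21 = 5657 kmol/h.
Fuel reacted = 0.886 × 265 → ξ = 234.8 kmol/h.
Outlet (n = n₀ + ν ξ):
  C₃H₈: 265 − 1(234.8) = 30.21
  O₂: 1504 − 5(234.8) = 329.9
  N₂: 5657 (inert)
  CO₂: 0 + 3(234.8) = 704.4
  H₂O: 0 + 4(234.8) = 939.2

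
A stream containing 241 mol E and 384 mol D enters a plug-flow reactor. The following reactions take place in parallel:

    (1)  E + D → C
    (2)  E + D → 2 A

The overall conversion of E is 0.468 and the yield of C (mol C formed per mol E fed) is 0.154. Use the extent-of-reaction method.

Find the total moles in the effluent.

588 mol

Yield of C: 1ξ₁ / 241 = 0.154 → ξ₁ = 37.11 mol.
Conversion of E: 1ξ₁ + 1ξ₂ = 0.468 × 241 = 112.8 → ξ₂ = 75.67 mol.
Outlet amounts (n = n₀ + Σ ν·ξ):
  E: 241 − 1(37.11) − 1(75.67) = 128.2
  D: 384 − 1(37.11) − 1(75.67) = 271.2
  C: 0 + 1(37.11) = 37.11
  A: 0 + 2(75.67) = 151.3
Total out = 128.2 + 271.2 + 37.11 + 151.3 = 587.9 mol.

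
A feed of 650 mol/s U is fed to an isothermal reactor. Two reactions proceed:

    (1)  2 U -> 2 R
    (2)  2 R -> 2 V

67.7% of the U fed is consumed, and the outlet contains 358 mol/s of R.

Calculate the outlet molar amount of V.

Conversion of U: U consumed = 2ξ₁ = 0.677 × 650 → ξ₁ = 220 mol/s.
R balance: n_R = 0 + 2ξ₁ − 2ξ₂ = 358 → ξ₂ = (2·220 − 358)/2 = 41.03 mol/s.
Outlet amounts (n = n₀ + Σ ν·ξ):
  U: 650 − 2(220) = 209.9
  R: 0 + 2(220) − 2(41.03) = 358
  V: 0 + 2(41.03) = 82.05

82.1 mol/s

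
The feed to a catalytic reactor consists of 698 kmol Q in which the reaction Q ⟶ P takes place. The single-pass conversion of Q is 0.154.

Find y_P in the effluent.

0.154

Q reacted = 0.154 × 698 = 107.5 kmol; ν_Q = −1, so ξ = 107.5/1 = 107.5 kmol.
Outlet amounts (n = n₀ + ν ξ):
  Q: 698 − 1(107.5) = 590.5
  P: 0 + 1(107.5) = 107.5
Total out = 698 kmol; y_P = 107.5 / 698 = 0.154.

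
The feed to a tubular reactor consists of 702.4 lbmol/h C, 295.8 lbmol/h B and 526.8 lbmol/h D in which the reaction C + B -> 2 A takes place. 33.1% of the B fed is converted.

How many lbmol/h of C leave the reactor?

B reacted = 0.331 × 295.8 = 97.91 lbmol/h; ν_B = −1, so ξ = 97.91/1 = 97.91 lbmol/h.
Outlet amounts (n = n₀ + ν ξ):
  C: 702.4 − 1(97.91) = 604.5
  B: 295.8 − 1(97.91) = 197.9
  A: 0 + 2(97.91) = 195.8
  D: 526.8 (inert)

604 lbmol/h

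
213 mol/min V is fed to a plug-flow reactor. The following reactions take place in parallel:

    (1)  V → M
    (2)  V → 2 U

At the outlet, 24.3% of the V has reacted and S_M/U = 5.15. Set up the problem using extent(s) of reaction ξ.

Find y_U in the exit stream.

0.0421

Conversion of V: V consumed = 0.243 × 213 = 51.76 mol/min = 1ξ₁ + 1ξ₂.
Selectivity: 1ξ₁ / (2ξ₂) = 5.15 → ξ₁ = 10.3 ξ₂.
Substitute: (1·10.3 + 1) ξ₂ = 51.76 → ξ₂ = 4.58 mol/min, ξ₁ = 47.18 mol/min.
Outlet amounts (n = n₀ + Σ ν·ξ):
  V: 213 − 1(47.18) − 1(4.58) = 161.2
  M: 0 + 1(47.18) = 47.18
  U: 0 + 2(4.58) = 9.161
Total out = 217.6 mol/min; y_U = 9.161 / 217.6 = 0.0421.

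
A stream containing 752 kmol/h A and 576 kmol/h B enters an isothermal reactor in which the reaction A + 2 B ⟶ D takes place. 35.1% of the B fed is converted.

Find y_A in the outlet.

B reacted = 0.351 × 576 = 202.2 kmol/h; ν_B = −2, so ξ = 202.2/2 = 101.1 kmol/h.
Outlet amounts (n = n₀ + ν ξ):
  A: 752 − 1(101.1) = 650.9
  B: 576 − 2(101.1) = 373.8
  D: 0 + 1(101.1) = 101.1
Total out = 1126 kmol/h; y_A = 650.9 / 1126 = 0.5782.

0.578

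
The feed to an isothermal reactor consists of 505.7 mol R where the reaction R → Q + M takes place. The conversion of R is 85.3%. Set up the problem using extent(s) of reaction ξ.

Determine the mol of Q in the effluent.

431 mol

R reacted = 0.853 × 505.7 = 431.4 mol; ν_R = −1, so ξ = 431.4/1 = 431.4 mol.
Outlet amounts (n = n₀ + ν ξ):
  R: 505.7 − 1(431.4) = 74.34
  Q: 0 + 1(431.4) = 431.4
  M: 0 + 1(431.4) = 431.4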